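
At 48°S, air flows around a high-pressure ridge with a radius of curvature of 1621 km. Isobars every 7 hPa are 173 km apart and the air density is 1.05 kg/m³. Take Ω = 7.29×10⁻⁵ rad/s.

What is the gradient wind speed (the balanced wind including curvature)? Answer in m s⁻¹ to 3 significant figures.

49.5 m s⁻¹

Coriolis parameter at 48°S:
f = 2Ω sin φ = 2 × 7.29×10⁻⁵ × sin 48° = 1.08×10⁻⁴ s⁻¹
Pressure gradient: |∂P/∂n| = 700 Pa / 173000 m = 4.05×10⁻³ Pa/m
Geostrophic speed: V_g = |∂P/∂n|/(fρ) = 4.05×10⁻³/(1.08×10⁻⁴ × 1.05) = 35.6 m/s
Around a high, pressure-gradient force acts outward with centrifugal, so Coriolis balances both:
fV = (1/ρ)|∂P/∂n| + V²/R  →  V² − fR·V + fR·V_g = 0
With fR = 1.08×10⁻⁴ × 1621×10³ m = 176 m/s:
V = [fR − √((fR)² − 4 fR V_g)]/2 = [176 − √(176² − 4×176×35.6)]/2 = 49.5 m/s
Supergeostrophic (V > V_g = 35.6 m/s), as expected around a high.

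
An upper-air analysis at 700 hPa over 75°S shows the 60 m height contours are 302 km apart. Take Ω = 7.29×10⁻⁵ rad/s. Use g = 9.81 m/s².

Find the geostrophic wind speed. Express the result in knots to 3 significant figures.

Coriolis parameter at 75°S:
f = 2Ω sin φ = 2 × 7.29×10⁻⁵ × sin 75° = 1.41×10⁻⁴ s⁻¹
Height gradient: |∂Z/∂n| = 60 m / 302000 m = 1.99×10⁻⁴
On a pressure surface, geostrophic balance gives V_g = (g/f)|∂Z/∂n|:
V_g = 9.81 × 1.99×10⁻⁴ / 1.41×10⁻⁴ = 13.8 m/s
Converting: 13.8 m/s × 1.944 = 26.9 knots

26.9 knots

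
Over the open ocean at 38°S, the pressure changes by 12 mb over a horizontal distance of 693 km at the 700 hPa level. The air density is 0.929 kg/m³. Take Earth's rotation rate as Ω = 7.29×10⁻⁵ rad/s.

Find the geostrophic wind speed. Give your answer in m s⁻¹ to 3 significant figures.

Coriolis parameter at 38°S:
f = 2Ω sin φ = 2 × 7.29×10⁻⁵ × sin 38° = 8.98×10⁻⁵ s⁻¹
Pressure gradient: |∂P/∂n| = 1200 Pa / 693000 m = 1.73×10⁻³ Pa/m
Geostrophic balance (pressure-gradient force = Coriolis force):
V_g = (1/(fρ)) |∂P/∂n| = 1.73×10⁻³ / (8.98×10⁻⁵ × 0.929) = 20.8 m/s

20.8 m s⁻¹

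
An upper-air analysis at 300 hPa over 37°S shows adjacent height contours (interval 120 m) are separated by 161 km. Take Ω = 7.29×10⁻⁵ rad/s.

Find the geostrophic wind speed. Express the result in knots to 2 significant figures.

160 knots

Coriolis parameter at 37°S:
f = 2Ω sin φ = 2 × 7.29×10⁻⁵ × sin 37° = 8.77×10⁻⁵ s⁻¹
Height gradient: |∂Z/∂n| = 120 m / 161000 m = 7.45×10⁻⁴
On a pressure surface, geostrophic balance gives V_g = (g/f)|∂Z/∂n|:
V_g = 9.81 × 7.45×10⁻⁴ / 8.77×10⁻⁵ = 83.3 m/s
Converting: 83.3 m/s × 1.944 = 160 knots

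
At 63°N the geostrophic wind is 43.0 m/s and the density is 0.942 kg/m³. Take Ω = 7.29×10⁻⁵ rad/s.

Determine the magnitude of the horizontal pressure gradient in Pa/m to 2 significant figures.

5.3×10⁻³ Pa/m

Coriolis parameter at 63°N:
f = 2Ω sin φ = 2 × 7.29×10⁻⁵ × sin 63° = 1.30×10⁻⁴ s⁻¹
Geostrophic balance rearranged: |∂P/∂n| = f ρ V_g
|∂P/∂n| = 1.30×10⁻⁴ × 0.942 × 43.0 = 5.26×10⁻³ Pa/m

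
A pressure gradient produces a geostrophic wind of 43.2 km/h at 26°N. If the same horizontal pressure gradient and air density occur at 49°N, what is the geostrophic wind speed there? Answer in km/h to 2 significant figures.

With the same pressure gradient and density, V_g ∝ 1/f ∝ 1/sin φ.
V₂ = V₁ · sin φ₁ / sin φ₂ = 43.2 × sin 26° / sin 49°
V₂ = 43.2 × 0.4384/0.7547 = 25 km/h

25 km/h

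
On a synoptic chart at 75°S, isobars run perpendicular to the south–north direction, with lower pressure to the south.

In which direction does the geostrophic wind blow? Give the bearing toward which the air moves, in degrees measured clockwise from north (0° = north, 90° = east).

The pressure-gradient force points toward the south (bearing 180°).
Geostrophic balance: in the Southern Hemisphere the Coriolis force deflects motion to the left, so the geostrophic wind blows 90° to the left of the pressure-gradient force (low pressure on the right).
Rotating 180° by 90° counterclockwise gives 090° — the wind blows toward the east.

090°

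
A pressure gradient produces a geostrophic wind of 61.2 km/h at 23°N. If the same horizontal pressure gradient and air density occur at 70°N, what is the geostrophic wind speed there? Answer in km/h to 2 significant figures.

With the same pressure gradient and density, V_g ∝ 1/f ∝ 1/sin φ.
V₂ = V₁ · sin φ₁ / sin φ₂ = 61.2 × sin 23° / sin 70°
V₂ = 61.2 × 0.3907/0.9397 = 25 km/h

25 km/h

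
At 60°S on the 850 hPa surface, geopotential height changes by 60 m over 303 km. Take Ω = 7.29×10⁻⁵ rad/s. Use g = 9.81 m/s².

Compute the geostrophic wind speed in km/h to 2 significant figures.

55 km/h

Coriolis parameter at 60°S:
f = 2Ω sin φ = 2 × 7.29×10⁻⁵ × sin 60° = 1.26×10⁻⁴ s⁻¹
Height gradient: |∂Z/∂n| = 60 m / 303000 m = 1.98×10⁻⁴
On a pressure surface, geostrophic balance gives V_g = (g/f)|∂Z/∂n|:
V_g = 9.81 × 1.98×10⁻⁴ / 1.26×10⁻⁴ = 15.4 m/s
Converting: 15.4 m/s × 3.6 = 55 km/h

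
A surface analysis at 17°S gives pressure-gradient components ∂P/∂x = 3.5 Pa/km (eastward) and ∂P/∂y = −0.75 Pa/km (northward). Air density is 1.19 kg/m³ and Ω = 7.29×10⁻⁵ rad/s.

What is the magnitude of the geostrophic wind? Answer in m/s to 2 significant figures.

71 m/s

Coriolis parameter at 17°S:
f = 2Ω sin φ = 2 × 7.29×10⁻⁵ × sin 17° = 4.26×10⁻⁵ s⁻¹
In the Southern Hemisphere f is negative: f = −4.26×10⁻⁵ s⁻¹.
Component geostrophic relations (x east, y north):
u_g = −(1/(fρ)) ∂P/∂y,  v_g = (1/(fρ)) ∂P/∂x
u_g = −(−0.75×10⁻³)/(−4.26×10⁻⁵ × 1.19) = −14.8 m/s;  v_g = (3.5×10⁻³)/(−4.26×10⁻⁵ × 1.19) = −69.0 m/s
|V_g| = √(u_g² + v_g²) = 70.6 m/s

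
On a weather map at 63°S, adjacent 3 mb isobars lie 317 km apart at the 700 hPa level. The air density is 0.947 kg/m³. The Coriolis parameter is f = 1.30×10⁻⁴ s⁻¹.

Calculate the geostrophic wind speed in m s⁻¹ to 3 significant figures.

7.69 m s⁻¹

Pressure gradient: |∂P/∂n| = 300 Pa / 317000 m = 9.46×10⁻⁴ Pa/m
Geostrophic balance (pressure-gradient force = Coriolis force):
V_g = (1/(fρ)) |∂P/∂n| = 9.46×10⁻⁴ / (1.30×10⁻⁴ × 0.947) = 7.69 m/s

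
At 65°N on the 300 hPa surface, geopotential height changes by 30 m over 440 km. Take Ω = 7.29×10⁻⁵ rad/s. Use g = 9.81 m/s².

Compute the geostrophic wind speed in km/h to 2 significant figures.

Coriolis parameter at 65°N:
f = 2Ω sin φ = 2 × 7.29×10⁻⁵ × sin 65° = 1.32×10⁻⁴ s⁻¹
Height gradient: |∂Z/∂n| = 30 m / 440000 m = 6.82×10⁻⁵
On a pressure surface, geostrophic balance gives V_g = (g/f)|∂Z/∂n|:
V_g = 9.81 × 6.82×10⁻⁵ / 1.32×10⁻⁴ = 5.06 m/s
Converting: 5.06 m/s × 3.6 = 18 km/h

18 km/h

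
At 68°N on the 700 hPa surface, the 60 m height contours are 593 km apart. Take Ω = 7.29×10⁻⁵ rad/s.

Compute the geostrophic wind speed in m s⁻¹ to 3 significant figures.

7.34 m s⁻¹

Coriolis parameter at 68°N:
f = 2Ω sin φ = 2 × 7.29×10⁻⁵ × sin 68° = 1.35×10⁻⁴ s⁻¹
Height gradient: |∂Z/∂n| = 60 m / 593000 m = 1.01×10⁻⁴
On a pressure surface, geostrophic balance gives V_g = (g/f)|∂Z/∂n|:
V_g = 9.81 × 1.01×10⁻⁴ / 1.35×10⁻⁴ = 7.34 m/s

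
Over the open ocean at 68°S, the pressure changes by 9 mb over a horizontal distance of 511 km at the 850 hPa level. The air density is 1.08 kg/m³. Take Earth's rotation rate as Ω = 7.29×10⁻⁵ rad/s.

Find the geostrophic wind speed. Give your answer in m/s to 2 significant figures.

Coriolis parameter at 68°S:
f = 2Ω sin φ = 2 × 7.29×10⁻⁵ × sin 68° = 1.35×10⁻⁴ s⁻¹
Pressure gradient: |∂P/∂n| = 900 Pa / 511000 m = 1.76×10⁻³ Pa/m
Geostrophic balance (pressure-gradient force = Coriolis force):
V_g = (1/(fρ)) |∂P/∂n| = 1.76×10⁻³ / (1.35×10⁻⁴ × 1.08) = 12.1 m/s

12 m/s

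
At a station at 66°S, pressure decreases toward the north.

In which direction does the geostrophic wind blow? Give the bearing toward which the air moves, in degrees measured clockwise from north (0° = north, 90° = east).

The pressure-gradient force points toward the north (bearing 000°).
Geostrophic balance: in the Southern Hemisphere the Coriolis force deflects motion to the left, so the geostrophic wind blows 90° to the left of the pressure-gradient force (low pressure on the right).
Rotating 000° by 90° counterclockwise gives 270° — the wind blows toward the west.

270°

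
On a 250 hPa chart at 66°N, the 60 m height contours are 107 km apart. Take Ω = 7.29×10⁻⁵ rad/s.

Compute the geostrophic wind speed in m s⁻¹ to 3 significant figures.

Coriolis parameter at 66°N:
f = 2Ω sin φ = 2 × 7.29×10⁻⁵ × sin 66° = 1.33×10⁻⁴ s⁻¹
Height gradient: |∂Z/∂n| = 60 m / 107000 m = 5.61×10⁻⁴
On a pressure surface, geostrophic balance gives V_g = (g/f)|∂Z/∂n|:
V_g = 9.81 × 5.61×10⁻⁴ / 1.33×10⁻⁴ = 41.3 m/s

41.3 m s⁻¹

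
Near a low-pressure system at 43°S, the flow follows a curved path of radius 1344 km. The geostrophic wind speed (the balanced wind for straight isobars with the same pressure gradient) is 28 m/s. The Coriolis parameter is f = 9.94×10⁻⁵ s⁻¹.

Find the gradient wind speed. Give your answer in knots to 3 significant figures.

46.2 knots

Around a low, centrifugal force acts outward with Coriolis, so pressure-gradient force balances both:
(1/ρ)|∂P/∂n| = fV + V²/R  →  V² + fR·V − fR·V_g = 0
With fR = 9.94×10⁻⁵ × 1344×10³ m = 134 m/s:
V = [−fR + √((fR)² + 4 fR V_g)]/2 = [−134 + √(134² + 4×134×28)]/2 = 23.8 m/s
Subgeostrophic (V < V_g = 28 m/s), as expected around a low.
Converting: 23.8 m/s × 1.944 = 46.2 knots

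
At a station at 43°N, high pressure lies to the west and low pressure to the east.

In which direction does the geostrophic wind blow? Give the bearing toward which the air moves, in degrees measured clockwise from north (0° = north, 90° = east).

The pressure-gradient force points toward the east (bearing 090°).
Geostrophic balance: in the Northern Hemisphere the Coriolis force deflects motion to the right, so the geostrophic wind blows 90° to the right of the pressure-gradient force (low pressure on the left).
Rotating 090° by 90° clockwise gives 180° — the wind blows toward the south.

180°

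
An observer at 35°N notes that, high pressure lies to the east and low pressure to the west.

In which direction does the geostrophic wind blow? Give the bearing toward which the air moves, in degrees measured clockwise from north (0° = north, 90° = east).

The pressure-gradient force points toward the west (bearing 270°).
Geostrophic balance: in the Northern Hemisphere the Coriolis force deflects motion to the right, so the geostrophic wind blows 90° to the right of the pressure-gradient force (low pressure on the left).
Rotating 270° by 90° clockwise gives 000° — the wind blows toward the north.

000°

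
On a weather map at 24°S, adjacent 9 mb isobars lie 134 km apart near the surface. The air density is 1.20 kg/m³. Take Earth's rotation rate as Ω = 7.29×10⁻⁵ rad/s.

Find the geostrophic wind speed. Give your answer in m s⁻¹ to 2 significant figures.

Coriolis parameter at 24°S:
f = 2Ω sin φ = 2 × 7.29×10⁻⁵ × sin 24° = 5.93×10⁻⁵ s⁻¹
Pressure gradient: |∂P/∂n| = 900 Pa / 134000 m = 6.72×10⁻³ Pa/m
Geostrophic balance (pressure-gradient force = Coriolis force):
V_g = (1/(fρ)) |∂P/∂n| = 6.72×10⁻³ / (5.93×10⁻⁵ × 1.20) = 94.4 m/s

94 m s⁻¹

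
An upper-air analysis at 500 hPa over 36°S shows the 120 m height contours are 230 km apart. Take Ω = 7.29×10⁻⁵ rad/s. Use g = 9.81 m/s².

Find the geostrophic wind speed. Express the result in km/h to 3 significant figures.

Coriolis parameter at 36°S:
f = 2Ω sin φ = 2 × 7.29×10⁻⁵ × sin 36° = 8.57×10⁻⁵ s⁻¹
Height gradient: |∂Z/∂n| = 120 m / 230000 m = 5.22×10⁻⁴
On a pressure surface, geostrophic balance gives V_g = (g/f)|∂Z/∂n|:
V_g = 9.81 × 5.22×10⁻⁴ / 8.57×10⁻⁵ = 59.7 m/s
Converting: 59.7 m/s × 3.6 = 215 km/h

215 km/h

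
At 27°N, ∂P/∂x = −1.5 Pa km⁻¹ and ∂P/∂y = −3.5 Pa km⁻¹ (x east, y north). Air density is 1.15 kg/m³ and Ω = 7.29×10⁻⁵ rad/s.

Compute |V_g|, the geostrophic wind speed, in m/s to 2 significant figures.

50 m/s

Coriolis parameter at 27°N:
f = 2Ω sin φ = 2 × 7.29×10⁻⁵ × sin 27° = 6.62×10⁻⁵ s⁻¹
Component geostrophic relations (x east, y north):
u_g = −(1/(fρ)) ∂P/∂y,  v_g = (1/(fρ)) ∂P/∂x
u_g = −(−3.5×10⁻³)/(6.62×10⁻⁵ × 1.15) = 46.0 m/s;  v_g = (−1.5×10⁻³)/(6.62×10⁻⁵ × 1.15) = −19.7 m/s
|V_g| = √(u_g² + v_g²) = 50.0 m/s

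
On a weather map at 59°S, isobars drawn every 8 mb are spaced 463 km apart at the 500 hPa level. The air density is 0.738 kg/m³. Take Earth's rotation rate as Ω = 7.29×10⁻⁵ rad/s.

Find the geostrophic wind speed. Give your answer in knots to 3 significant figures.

Coriolis parameter at 59°S:
f = 2Ω sin φ = 2 × 7.29×10⁻⁵ × sin 59° = 1.25×10⁻⁴ s⁻¹
Pressure gradient: |∂P/∂n| = 800 Pa / 463000 m = 1.73×10⁻³ Pa/m
Geostrophic balance (pressure-gradient force = Coriolis force):
V_g = (1/(fρ)) |∂P/∂n| = 1.73×10⁻³ / (1.25×10⁻⁴ × 0.738) = 18.7 m/s
Converting: 18.7 m/s × 1.944 = 36.4 knots

36.4 knots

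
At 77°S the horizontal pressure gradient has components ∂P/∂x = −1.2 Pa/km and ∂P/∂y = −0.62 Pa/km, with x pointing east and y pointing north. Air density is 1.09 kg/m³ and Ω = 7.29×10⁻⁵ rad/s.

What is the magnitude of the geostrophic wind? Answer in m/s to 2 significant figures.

8.7 m/s

Coriolis parameter at 77°S:
f = 2Ω sin φ = 2 × 7.29×10⁻⁵ × sin 77° = 1.42×10⁻⁴ s⁻¹
In the Southern Hemisphere f is negative: f = −1.42×10⁻⁴ s⁻¹.
Component geostrophic relations (x east, y north):
u_g = −(1/(fρ)) ∂P/∂y,  v_g = (1/(fρ)) ∂P/∂x
u_g = −(−0.62×10⁻³)/(−1.42×10⁻⁴ × 1.09) = −4.00 m/s;  v_g = (−1.2×10⁻³)/(−1.42×10⁻⁴ × 1.09) = 7.75 m/s
|V_g| = √(u_g² + v_g²) = 8.72 m/s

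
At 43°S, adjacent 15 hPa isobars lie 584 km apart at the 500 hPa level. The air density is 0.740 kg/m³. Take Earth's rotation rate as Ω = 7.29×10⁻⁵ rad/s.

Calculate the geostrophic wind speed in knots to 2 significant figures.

Coriolis parameter at 43°S:
f = 2Ω sin φ = 2 × 7.29×10⁻⁵ × sin 43° = 9.94×10⁻⁵ s⁻¹
Pressure gradient: |∂P/∂n| = 1500 Pa / 584000 m = 2.57×10⁻³ Pa/m
Geostrophic balance (pressure-gradient force = Coriolis force):
V_g = (1/(fρ)) |∂P/∂n| = 2.57×10⁻³ / (9.94×10⁻⁵ × 0.740) = 34.9 m/s
Converting: 34.9 m/s × 1.944 = 68 knots

68 knots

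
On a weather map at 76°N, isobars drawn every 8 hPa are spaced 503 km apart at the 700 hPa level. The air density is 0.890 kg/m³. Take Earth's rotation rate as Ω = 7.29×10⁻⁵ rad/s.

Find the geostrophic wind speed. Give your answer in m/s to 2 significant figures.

Coriolis parameter at 76°N:
f = 2Ω sin φ = 2 × 7.29×10⁻⁵ × sin 76° = 1.41×10⁻⁴ s⁻¹
Pressure gradient: |∂P/∂n| = 800 Pa / 503000 m = 1.59×10⁻³ Pa/m
Geostrophic balance (pressure-gradient force = Coriolis force):
V_g = (1/(fρ)) |∂P/∂n| = 1.59×10⁻³ / (1.41×10⁻⁴ × 0.890) = 12.6 m/s

13 m/s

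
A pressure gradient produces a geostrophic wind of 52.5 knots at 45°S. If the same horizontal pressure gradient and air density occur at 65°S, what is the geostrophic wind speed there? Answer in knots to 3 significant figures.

With the same pressure gradient and density, V_g ∝ 1/f ∝ 1/sin φ.
V₂ = V₁ · sin φ₁ / sin φ₂ = 52.5 × sin 45° / sin 65°
V₂ = 52.5 × 0.7071/0.9063 = 41.0 knots

41.0 knots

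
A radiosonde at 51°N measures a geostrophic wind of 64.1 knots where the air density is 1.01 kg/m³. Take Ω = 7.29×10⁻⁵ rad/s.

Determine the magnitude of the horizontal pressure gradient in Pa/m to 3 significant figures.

Coriolis parameter at 51°N:
f = 2Ω sin φ = 2 × 7.29×10⁻⁵ × sin 51° = 1.13×10⁻⁴ s⁻¹
Wind speed in SI: 64.1 knots = 33.0 m/s
Geostrophic balance rearranged: |∂P/∂n| = f ρ V_g
|∂P/∂n| = 1.13×10⁻⁴ × 1.01 × 33.0 = 3.77×10⁻³ Pa/m

3.77×10⁻³ Pa/m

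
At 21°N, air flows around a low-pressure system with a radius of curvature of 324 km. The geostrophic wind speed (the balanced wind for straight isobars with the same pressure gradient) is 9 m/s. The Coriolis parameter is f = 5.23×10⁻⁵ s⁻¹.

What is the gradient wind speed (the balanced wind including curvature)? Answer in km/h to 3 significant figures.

Around a low, centrifugal force acts outward with Coriolis, so pressure-gradient force balances both:
(1/ρ)|∂P/∂n| = fV + V²/R  →  V² + fR·V − fR·V_g = 0
With fR = 5.23×10⁻⁵ × 324×10³ m = 16.9 m/s:
V = [−fR + √((fR)² + 4 fR V_g)]/2 = [−16.9 + √(16.9² + 4×16.9×9)]/2 = 6.5 m/s
Subgeostrophic (V < V_g = 9 m/s), as expected around a low.
Converting: 6.5 m/s × 3.6 = 23.4 km/h

23.4 km/h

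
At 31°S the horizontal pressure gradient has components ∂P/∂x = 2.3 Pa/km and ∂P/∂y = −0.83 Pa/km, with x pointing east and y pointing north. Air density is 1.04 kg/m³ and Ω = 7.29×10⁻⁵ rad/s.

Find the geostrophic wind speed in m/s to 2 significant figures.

31 m/s

Coriolis parameter at 31°S:
f = 2Ω sin φ = 2 × 7.29×10⁻⁵ × sin 31° = 7.51×10⁻⁵ s⁻¹
In the Southern Hemisphere f is negative: f = −7.51×10⁻⁵ s⁻¹.
Component geostrophic relations (x east, y north):
u_g = −(1/(fρ)) ∂P/∂y,  v_g = (1/(fρ)) ∂P/∂x
u_g = −(−0.83×10⁻³)/(−7.51×10⁻⁵ × 1.04) = −10.6 m/s;  v_g = (2.3×10⁻³)/(−7.51×10⁻⁵ × 1.04) = −29.5 m/s
|V_g| = √(u_g² + v_g²) = 31.3 m/s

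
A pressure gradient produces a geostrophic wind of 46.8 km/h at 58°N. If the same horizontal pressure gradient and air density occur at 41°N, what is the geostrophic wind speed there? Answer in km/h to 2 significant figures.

With the same pressure gradient and density, V_g ∝ 1/f ∝ 1/sin φ.
V₂ = V₁ · sin φ₁ / sin φ₂ = 46.8 × sin 58° / sin 41°
V₂ = 46.8 × 0.8480/0.6561 = 60 km/h

60 km/h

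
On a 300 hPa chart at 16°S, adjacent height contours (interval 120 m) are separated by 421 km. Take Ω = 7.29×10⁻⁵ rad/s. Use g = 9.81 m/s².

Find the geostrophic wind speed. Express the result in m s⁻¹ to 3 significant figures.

69.6 m s⁻¹

Coriolis parameter at 16°S:
f = 2Ω sin φ = 2 × 7.29×10⁻⁵ × sin 16° = 4.02×10⁻⁵ s⁻¹
Height gradient: |∂Z/∂n| = 120 m / 421000 m = 2.85×10⁻⁴
On a pressure surface, geostrophic balance gives V_g = (g/f)|∂Z/∂n|:
V_g = 9.81 × 2.85×10⁻⁴ / 4.02×10⁻⁵ = 69.6 m/s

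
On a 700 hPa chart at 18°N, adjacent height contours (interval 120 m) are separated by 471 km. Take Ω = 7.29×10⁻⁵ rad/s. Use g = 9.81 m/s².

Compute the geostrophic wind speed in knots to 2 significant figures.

Coriolis parameter at 18°N:
f = 2Ω sin φ = 2 × 7.29×10⁻⁵ × sin 18° = 4.51×10⁻⁵ s⁻¹
Height gradient: |∂Z/∂n| = 120 m / 471000 m = 2.55×10⁻⁴
On a pressure surface, geostrophic balance gives V_g = (g/f)|∂Z/∂n|:
V_g = 9.81 × 2.55×10⁻⁴ / 4.51×10⁻⁵ = 55.5 m/s
Converting: 55.5 m/s × 1.944 = 110 knots

110 knots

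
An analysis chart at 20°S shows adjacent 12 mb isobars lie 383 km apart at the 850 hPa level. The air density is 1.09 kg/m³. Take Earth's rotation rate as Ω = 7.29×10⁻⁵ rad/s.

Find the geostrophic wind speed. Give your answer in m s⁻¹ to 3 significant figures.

57.6 m s⁻¹

Coriolis parameter at 20°S:
f = 2Ω sin φ = 2 × 7.29×10⁻⁵ × sin 20° = 4.99×10⁻⁵ s⁻¹
Pressure gradient: |∂P/∂n| = 1200 Pa / 383000 m = 3.13×10⁻³ Pa/m
Geostrophic balance (pressure-gradient force = Coriolis force):
V_g = (1/(fρ)) |∂P/∂n| = 3.13×10⁻³ / (4.99×10⁻⁵ × 1.09) = 57.6 m/s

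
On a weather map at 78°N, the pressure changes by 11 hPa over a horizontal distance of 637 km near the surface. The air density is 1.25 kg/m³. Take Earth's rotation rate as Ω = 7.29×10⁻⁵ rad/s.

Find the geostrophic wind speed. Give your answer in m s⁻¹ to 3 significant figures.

Coriolis parameter at 78°N:
f = 2Ω sin φ = 2 × 7.29×10⁻⁵ × sin 78° = 1.43×10⁻⁴ s⁻¹
Pressure gradient: |∂P/∂n| = 1100 Pa / 637000 m = 1.73×10⁻³ Pa/m
Geostrophic balance (pressure-gradient force = Coriolis force):
V_g = (1/(fρ)) |∂P/∂n| = 1.73×10⁻³ / (1.43×10⁻⁴ × 1.25) = 9.69 m/s

9.69 m s⁻¹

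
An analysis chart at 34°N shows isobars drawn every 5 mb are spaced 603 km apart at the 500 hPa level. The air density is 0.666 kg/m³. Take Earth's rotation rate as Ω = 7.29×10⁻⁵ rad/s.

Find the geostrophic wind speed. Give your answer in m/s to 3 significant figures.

15.3 m/s

Coriolis parameter at 34°N:
f = 2Ω sin φ = 2 × 7.29×10⁻⁵ × sin 34° = 8.15×10⁻⁵ s⁻¹
Pressure gradient: |∂P/∂n| = 500 Pa / 603000 m = 8.29×10⁻⁴ Pa/m
Geostrophic balance (pressure-gradient force = Coriolis force):
V_g = (1/(fρ)) |∂P/∂n| = 8.29×10⁻⁴ / (8.15×10⁻⁵ × 0.666) = 15.3 m/s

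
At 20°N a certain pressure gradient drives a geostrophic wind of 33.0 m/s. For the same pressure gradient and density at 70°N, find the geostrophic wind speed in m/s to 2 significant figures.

12 m/s

With the same pressure gradient and density, V_g ∝ 1/f ∝ 1/sin φ.
V₂ = V₁ · sin φ₁ / sin φ₂ = 33.0 × sin 20° / sin 70°
V₂ = 33.0 × 0.3420/0.9397 = 12 m/s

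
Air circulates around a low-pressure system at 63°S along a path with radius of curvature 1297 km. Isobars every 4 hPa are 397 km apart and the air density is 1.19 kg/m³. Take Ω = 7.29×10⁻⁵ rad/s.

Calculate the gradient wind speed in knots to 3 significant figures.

Coriolis parameter at 63°S:
f = 2Ω sin φ = 2 × 7.29×10⁻⁵ × sin 63° = 1.30×10⁻⁴ s⁻¹
Pressure gradient: |∂P/∂n| = 400 Pa / 397000 m = 1.01×10⁻³ Pa/m
Geostrophic speed: V_g = |∂P/∂n|/(fρ) = 1.01×10⁻³/(1.30×10⁻⁴ × 1.19) = 6.52 m/s
Around a low, centrifugal force acts outward with Coriolis, so pressure-gradient force balances both:
(1/ρ)|∂P/∂n| = fV + V²/R  →  V² + fR·V − fR·V_g = 0
With fR = 1.30×10⁻⁴ × 1297×10³ m = 168 m/s:
V = [−fR + √((fR)² + 4 fR V_g)]/2 = [−168 + √(168² + 4×168×6.52)]/2 = 6.28 m/s
Subgeostrophic (V < V_g = 6.52 m/s), as expected around a low.
Converting: 6.28 m/s × 1.944 = 12.2 knots

12.2 knots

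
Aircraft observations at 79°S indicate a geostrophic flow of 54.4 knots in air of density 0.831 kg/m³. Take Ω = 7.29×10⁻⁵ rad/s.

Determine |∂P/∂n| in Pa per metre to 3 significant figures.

Coriolis parameter at 79°S:
f = 2Ω sin φ = 2 × 7.29×10⁻⁵ × sin 79° = 1.43×10⁻⁴ s⁻¹
Wind speed in SI: 54.4 knots = 28.0 m/s
Geostrophic balance rearranged: |∂P/∂n| = f ρ V_g
|∂P/∂n| = 1.43×10⁻⁴ × 0.831 × 28.0 = 3.33×10⁻³ Pa/m

3.33×10⁻³ Pa/m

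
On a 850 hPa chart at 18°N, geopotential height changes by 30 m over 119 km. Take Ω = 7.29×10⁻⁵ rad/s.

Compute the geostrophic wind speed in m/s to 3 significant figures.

54.9 m/s

Coriolis parameter at 18°N:
f = 2Ω sin φ = 2 × 7.29×10⁻⁵ × sin 18° = 4.51×10⁻⁵ s⁻¹
Height gradient: |∂Z/∂n| = 30 m / 119000 m = 2.52×10⁻⁴
On a pressure surface, geostrophic balance gives V_g = (g/f)|∂Z/∂n|:
V_g = 9.81 × 2.52×10⁻⁴ / 4.51×10⁻⁵ = 54.9 m/s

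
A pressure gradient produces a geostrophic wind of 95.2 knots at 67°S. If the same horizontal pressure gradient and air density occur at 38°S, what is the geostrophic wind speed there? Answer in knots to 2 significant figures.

140 knots

With the same pressure gradient and density, V_g ∝ 1/f ∝ 1/sin φ.
V₂ = V₁ · sin φ₁ / sin φ₂ = 95.2 × sin 67° / sin 38°
V₂ = 95.2 × 0.9205/0.6157 = 140 knots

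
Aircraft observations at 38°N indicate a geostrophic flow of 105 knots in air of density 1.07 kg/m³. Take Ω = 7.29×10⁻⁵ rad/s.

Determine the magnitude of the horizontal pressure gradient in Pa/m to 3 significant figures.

Coriolis parameter at 38°N:
f = 2Ω sin φ = 2 × 7.29×10⁻⁵ × sin 38° = 8.98×10⁻⁵ s⁻¹
Wind speed in SI: 105 knots = 54.0 m/s
Geostrophic balance rearranged: |∂P/∂n| = f ρ V_g
|∂P/∂n| = 8.98×10⁻⁵ × 1.07 × 54.0 = 5.19×10⁻³ Pa/m

5.19×10⁻³ Pa/m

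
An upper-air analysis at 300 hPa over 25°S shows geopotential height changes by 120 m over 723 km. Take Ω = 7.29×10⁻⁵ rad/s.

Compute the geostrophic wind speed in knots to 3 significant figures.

51.4 knots

Coriolis parameter at 25°S:
f = 2Ω sin φ = 2 × 7.29×10⁻⁵ × sin 25° = 6.16×10⁻⁵ s⁻¹
Height gradient: |∂Z/∂n| = 120 m / 723000 m = 1.66×10⁻⁴
On a pressure surface, geostrophic balance gives V_g = (g/f)|∂Z/∂n|:
V_g = 9.81 × 1.66×10⁻⁴ / 6.16×10⁻⁵ = 26.4 m/s
Converting: 26.4 m/s × 1.944 = 51.4 knots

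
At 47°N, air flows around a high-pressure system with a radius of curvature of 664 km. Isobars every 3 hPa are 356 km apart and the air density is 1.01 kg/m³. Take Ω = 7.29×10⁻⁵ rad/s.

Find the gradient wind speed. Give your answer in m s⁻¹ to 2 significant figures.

9.0 m s⁻¹

Coriolis parameter at 47°N:
f = 2Ω sin φ = 2 × 7.29×10⁻⁵ × sin 47° = 1.07×10⁻⁴ s⁻¹
Pressure gradient: |∂P/∂n| = 300 Pa / 356000 m = 8.43×10⁻⁴ Pa/m
Geostrophic speed: V_g = |∂P/∂n|/(fρ) = 8.43×10⁻⁴/(1.07×10⁻⁴ × 1.01) = 7.82 m/s
Around a high, pressure-gradient force acts outward with centrifugal, so Coriolis balances both:
fV = (1/ρ)|∂P/∂n| + V²/R  →  V² − fR·V + fR·V_g = 0
With fR = 1.07×10⁻⁴ × 664×10³ m = 70.8 m/s:
V = [fR − √((fR)² − 4 fR V_g)]/2 = [70.8 − √(70.8² − 4×70.8×7.82)]/2 = 8.96 m/s
Supergeostrophic (V > V_g = 7.82 m/s), as expected around a high.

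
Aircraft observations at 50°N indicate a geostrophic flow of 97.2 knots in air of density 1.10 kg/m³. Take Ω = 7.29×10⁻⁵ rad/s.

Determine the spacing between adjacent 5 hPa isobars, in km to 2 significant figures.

81 km

Coriolis parameter at 50°N:
f = 2Ω sin φ = 2 × 7.29×10⁻⁵ × sin 50° = 1.12×10⁻⁴ s⁻¹
Wind speed in SI: 97.2 knots = 50.0 m/s
Geostrophic balance rearranged: |∂P/∂n| = f ρ V_g
|∂P/∂n| = 1.12×10⁻⁴ × 1.10 × 50.0 = 6.14×10⁻³ Pa/m
Isobar spacing: Δn = ΔP/|∂P/∂n| = 500 Pa / 6.14×10⁻³ Pa/m = 81388 m ≈ 81 km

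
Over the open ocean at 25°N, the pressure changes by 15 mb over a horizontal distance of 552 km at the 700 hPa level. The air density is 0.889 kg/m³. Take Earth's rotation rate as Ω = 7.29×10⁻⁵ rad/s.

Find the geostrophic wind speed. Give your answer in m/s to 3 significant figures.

Coriolis parameter at 25°N:
f = 2Ω sin φ = 2 × 7.29×10⁻⁵ × sin 25° = 6.16×10⁻⁵ s⁻¹
Pressure gradient: |∂P/∂n| = 1500 Pa / 552000 m = 2.72×10⁻³ Pa/m
Geostrophic balance (pressure-gradient force = Coriolis force):
V_g = (1/(fρ)) |∂P/∂n| = 2.72×10⁻³ / (6.16×10⁻⁵ × 0.889) = 49.6 m/s

49.6 m/s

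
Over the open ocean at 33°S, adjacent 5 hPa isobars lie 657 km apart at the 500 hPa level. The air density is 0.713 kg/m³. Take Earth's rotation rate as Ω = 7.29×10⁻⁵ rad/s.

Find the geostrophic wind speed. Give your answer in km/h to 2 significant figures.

48 km/h

Coriolis parameter at 33°S:
f = 2Ω sin φ = 2 × 7.29×10⁻⁵ × sin 33° = 7.94×10⁻⁵ s⁻¹
Pressure gradient: |∂P/∂n| = 500 Pa / 657000 m = 7.61×10⁻⁴ Pa/m
Geostrophic balance (pressure-gradient force = Coriolis force):
V_g = (1/(fρ)) |∂P/∂n| = 7.61×10⁻⁴ / (7.94×10⁻⁵ × 0.713) = 13.4 m/s
Converting: 13.4 m/s × 3.6 = 48 km/h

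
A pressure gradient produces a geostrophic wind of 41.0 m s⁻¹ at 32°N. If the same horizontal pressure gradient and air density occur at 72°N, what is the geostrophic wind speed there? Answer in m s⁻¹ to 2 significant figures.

23 m s⁻¹

With the same pressure gradient and density, V_g ∝ 1/f ∝ 1/sin φ.
V₂ = V₁ · sin φ₁ / sin φ₂ = 41.0 × sin 32° / sin 72°
V₂ = 41.0 × 0.5299/0.9511 = 23 m s⁻¹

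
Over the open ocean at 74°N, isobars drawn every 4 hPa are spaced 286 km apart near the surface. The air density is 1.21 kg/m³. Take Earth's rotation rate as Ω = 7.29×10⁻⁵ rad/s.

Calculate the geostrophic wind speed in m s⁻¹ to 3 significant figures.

Coriolis parameter at 74°N:
f = 2Ω sin φ = 2 × 7.29×10⁻⁵ × sin 74° = 1.40×10⁻⁴ s⁻¹
Pressure gradient: |∂P/∂n| = 400 Pa / 286000 m = 1.40×10⁻³ Pa/m
Geostrophic balance (pressure-gradient force = Coriolis force):
V_g = (1/(fρ)) |∂P/∂n| = 1.40×10⁻³ / (1.40×10⁻⁴ × 1.21) = 8.25 m/s

8.25 m s⁻¹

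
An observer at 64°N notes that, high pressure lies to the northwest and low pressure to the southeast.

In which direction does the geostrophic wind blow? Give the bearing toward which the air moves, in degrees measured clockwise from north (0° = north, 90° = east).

225°

The pressure-gradient force points toward the southeast (bearing 135°).
Geostrophic balance: in the Northern Hemisphere the Coriolis force deflects motion to the right, so the geostrophic wind blows 90° to the right of the pressure-gradient force (low pressure on the left).
Rotating 135° by 90° clockwise gives 225° — the wind blows toward the southwest.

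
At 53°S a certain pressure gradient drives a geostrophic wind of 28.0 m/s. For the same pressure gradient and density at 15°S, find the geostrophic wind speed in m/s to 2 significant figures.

With the same pressure gradient and density, V_g ∝ 1/f ∝ 1/sin φ.
V₂ = V₁ · sin φ₁ / sin φ₂ = 28.0 × sin 53° / sin 15°
V₂ = 28.0 × 0.7986/0.2588 = 86 m/s

86 m/s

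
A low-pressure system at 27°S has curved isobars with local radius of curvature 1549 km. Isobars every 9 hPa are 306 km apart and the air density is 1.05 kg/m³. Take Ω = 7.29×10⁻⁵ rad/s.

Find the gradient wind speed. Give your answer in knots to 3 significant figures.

62.6 knots

Coriolis parameter at 27°S:
f = 2Ω sin φ = 2 × 7.29×10⁻⁵ × sin 27° = 6.62×10⁻⁵ s⁻¹
Pressure gradient: |∂P/∂n| = 900 Pa / 306000 m = 2.94×10⁻³ Pa/m
Geostrophic speed: V_g = |∂P/∂n|/(fρ) = 2.94×10⁻³/(6.62×10⁻⁵ × 1.05) = 42.3 m/s
Around a low, centrifugal force acts outward with Coriolis, so pressure-gradient force balances both:
(1/ρ)|∂P/∂n| = fV + V²/R  →  V² + fR·V − fR·V_g = 0
With fR = 6.62×10⁻⁵ × 1549×10³ m = 103 m/s:
V = [−fR + √((fR)² + 4 fR V_g)]/2 = [−103 + √(103² + 4×103×42.3)]/2 = 32.2 m/s
Subgeostrophic (V < V_g = 42.3 m/s), as expected around a low.
Converting: 32.2 m/s × 1.944 = 62.6 knots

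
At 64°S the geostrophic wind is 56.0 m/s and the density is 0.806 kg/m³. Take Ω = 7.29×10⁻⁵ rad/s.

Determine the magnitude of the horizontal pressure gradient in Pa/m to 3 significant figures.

Coriolis parameter at 64°S:
f = 2Ω sin φ = 2 × 7.29×10⁻⁵ × sin 64° = 1.31×10⁻⁴ s⁻¹
Geostrophic balance rearranged: |∂P/∂n| = f ρ V_g
|∂P/∂n| = 1.31×10⁻⁴ × 0.806 × 56.0 = 5.91×10⁻³ Pa/m

5.91×10⁻³ Pa/m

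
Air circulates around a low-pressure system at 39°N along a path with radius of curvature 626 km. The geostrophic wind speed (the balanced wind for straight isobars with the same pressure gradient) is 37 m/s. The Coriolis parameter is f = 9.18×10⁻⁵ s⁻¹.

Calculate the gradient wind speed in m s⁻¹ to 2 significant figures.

26 m s⁻¹

Around a low, centrifugal force acts outward with Coriolis, so pressure-gradient force balances both:
(1/ρ)|∂P/∂n| = fV + V²/R  →  V² + fR·V − fR·V_g = 0
With fR = 9.18×10⁻⁵ × 626×10³ m = 57.5 m/s:
V = [−fR + √((fR)² + 4 fR V_g)]/2 = [−57.5 + √(57.5² + 4×57.5×37)]/2 = 25.6 m/s
Subgeostrophic (V < V_g = 37 m/s), as expected around a low.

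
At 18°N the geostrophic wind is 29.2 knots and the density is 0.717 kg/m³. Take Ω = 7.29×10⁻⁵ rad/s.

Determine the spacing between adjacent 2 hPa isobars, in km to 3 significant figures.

Coriolis parameter at 18°N:
f = 2Ω sin φ = 2 × 7.29×10⁻⁵ × sin 18° = 4.51×10⁻⁵ s⁻¹
Wind speed in SI: 29.2 knots = 15.0 m/s
Geostrophic balance rearranged: |∂P/∂n| = f ρ V_g
|∂P/∂n| = 4.51×10⁻⁵ × 0.717 × 15.0 = 4.85×10⁻⁴ Pa/m
Isobar spacing: Δn = ΔP/|∂P/∂n| = 200 Pa / 4.85×10⁻⁴ Pa/m = 412145 m ≈ 412 km

412 km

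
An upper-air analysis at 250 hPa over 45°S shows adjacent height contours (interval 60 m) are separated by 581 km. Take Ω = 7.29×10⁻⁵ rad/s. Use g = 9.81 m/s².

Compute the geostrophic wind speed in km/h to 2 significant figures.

Coriolis parameter at 45°S:
f = 2Ω sin φ = 2 × 7.29×10⁻⁵ × sin 45° = 1.03×10⁻⁴ s⁻¹
Height gradient: |∂Z/∂n| = 60 m / 581000 m = 1.03×10⁻⁴
On a pressure surface, geostrophic balance gives V_g = (g/f)|∂Z/∂n|:
V_g = 9.81 × 1.03×10⁻⁴ / 1.03×10⁻⁴ = 9.83 m/s
Converting: 9.83 m/s × 3.6 = 35 km/h

35 km/h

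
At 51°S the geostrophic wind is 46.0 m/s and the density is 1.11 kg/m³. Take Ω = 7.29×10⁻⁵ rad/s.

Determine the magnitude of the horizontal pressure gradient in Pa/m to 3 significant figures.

5.79×10⁻³ Pa/m

Coriolis parameter at 51°S:
f = 2Ω sin φ = 2 × 7.29×10⁻⁵ × sin 51° = 1.13×10⁻⁴ s⁻¹
Geostrophic balance rearranged: |∂P/∂n| = f ρ V_g
|∂P/∂n| = 1.13×10⁻⁴ × 1.11 × 46.0 = 5.79×10⁻³ Pa/m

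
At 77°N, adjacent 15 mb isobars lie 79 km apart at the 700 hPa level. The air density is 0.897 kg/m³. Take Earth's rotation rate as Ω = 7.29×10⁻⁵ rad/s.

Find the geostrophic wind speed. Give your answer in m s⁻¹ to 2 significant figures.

150 m s⁻¹

Coriolis parameter at 77°N:
f = 2Ω sin φ = 2 × 7.29×10⁻⁵ × sin 77° = 1.42×10⁻⁴ s⁻¹
Pressure gradient: |∂P/∂n| = 1500 Pa / 79000 m = 1.90×10⁻² Pa/m
Geostrophic balance (pressure-gradient force = Coriolis force):
V_g = (1/(fρ)) |∂P/∂n| = 1.90×10⁻² / (1.42×10⁻⁴ × 0.897) = 149 m/s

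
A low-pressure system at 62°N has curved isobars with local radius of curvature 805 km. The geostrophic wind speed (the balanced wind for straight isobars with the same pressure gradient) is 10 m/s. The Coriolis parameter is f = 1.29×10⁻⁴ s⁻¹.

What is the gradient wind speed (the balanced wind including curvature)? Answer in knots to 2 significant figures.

Around a low, centrifugal force acts outward with Coriolis, so pressure-gradient force balances both:
(1/ρ)|∂P/∂n| = fV + V²/R  →  V² + fR·V − fR·V_g = 0
With fR = 1.29×10⁻⁴ × 805×10³ m = 104 m/s:
V = [−fR + √((fR)² + 4 fR V_g)]/2 = [−104 + √(104² + 4×104×10)]/2 = 9.19 m/s
Subgeostrophic (V < V_g = 10 m/s), as expected around a low.
Converting: 9.19 m/s × 1.944 = 18 knots

18 knots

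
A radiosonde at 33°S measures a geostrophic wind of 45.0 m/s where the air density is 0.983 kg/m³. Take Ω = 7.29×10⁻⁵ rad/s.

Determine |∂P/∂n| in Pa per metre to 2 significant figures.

3.5×10⁻³ Pa/m

Coriolis parameter at 33°S:
f = 2Ω sin φ = 2 × 7.29×10⁻⁵ × sin 33° = 7.94×10⁻⁵ s⁻¹
Geostrophic balance rearranged: |∂P/∂n| = f ρ V_g
|∂P/∂n| = 7.94×10⁻⁵ × 0.983 × 45.0 = 3.51×10⁻³ Pa/m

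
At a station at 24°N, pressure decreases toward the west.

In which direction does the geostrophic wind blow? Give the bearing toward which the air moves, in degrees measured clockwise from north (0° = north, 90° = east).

The pressure-gradient force points toward the west (bearing 270°).
Geostrophic balance: in the Northern Hemisphere the Coriolis force deflects motion to the right, so the geostrophic wind blows 90° to the right of the pressure-gradient force (low pressure on the left).
Rotating 270° by 90° clockwise gives 000° — the wind blows toward the north.

000°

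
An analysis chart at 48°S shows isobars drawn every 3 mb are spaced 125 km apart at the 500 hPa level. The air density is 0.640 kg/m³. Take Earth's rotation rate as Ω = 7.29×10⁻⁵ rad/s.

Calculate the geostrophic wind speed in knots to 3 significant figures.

Coriolis parameter at 48°S:
f = 2Ω sin φ = 2 × 7.29×10⁻⁵ × sin 48° = 1.08×10⁻⁴ s⁻¹
Pressure gradient: |∂P/∂n| = 300 Pa / 125000 m = 2.40×10⁻³ Pa/m
Geostrophic balance (pressure-gradient force = Coriolis force):
V_g = (1/(fρ)) |∂P/∂n| = 2.40×10⁻³ / (1.08×10⁻⁴ × 0.640) = 34.6 m/s
Converting: 34.6 m/s × 1.944 = 67.3 knots

67.3 knots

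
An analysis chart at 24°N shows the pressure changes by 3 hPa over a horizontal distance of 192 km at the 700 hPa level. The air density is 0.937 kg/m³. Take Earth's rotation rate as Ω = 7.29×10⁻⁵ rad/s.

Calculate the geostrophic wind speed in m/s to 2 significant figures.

Coriolis parameter at 24°N:
f = 2Ω sin φ = 2 × 7.29×10⁻⁵ × sin 24° = 5.93×10⁻⁵ s⁻¹
Pressure gradient: |∂P/∂n| = 300 Pa / 192000 m = 1.56×10⁻³ Pa/m
Geostrophic balance (pressure-gradient force = Coriolis force):
V_g = (1/(fρ)) |∂P/∂n| = 1.56×10⁻³ / (5.93×10⁻⁵ × 0.937) = 28.1 m/s

28 m/s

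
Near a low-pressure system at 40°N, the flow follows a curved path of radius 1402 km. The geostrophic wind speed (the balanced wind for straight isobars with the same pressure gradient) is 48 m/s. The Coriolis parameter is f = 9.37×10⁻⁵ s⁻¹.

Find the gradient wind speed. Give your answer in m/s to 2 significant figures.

37 m/s

Around a low, centrifugal force acts outward with Coriolis, so pressure-gradient force balances both:
(1/ρ)|∂P/∂n| = fV + V²/R  →  V² + fR·V − fR·V_g = 0
With fR = 9.37×10⁻⁵ × 1402×10³ m = 131 m/s:
V = [−fR + √((fR)² + 4 fR V_g)]/2 = [−131 + √(131² + 4×131×48)]/2 = 37.4 m/s
Subgeostrophic (V < V_g = 48 m/s), as expected around a low.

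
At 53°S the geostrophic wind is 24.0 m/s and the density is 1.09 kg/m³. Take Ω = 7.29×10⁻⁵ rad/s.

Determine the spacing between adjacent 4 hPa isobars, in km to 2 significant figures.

Coriolis parameter at 53°S:
f = 2Ω sin φ = 2 × 7.29×10⁻⁵ × sin 53° = 1.16×10⁻⁴ s⁻¹
Geostrophic balance rearranged: |∂P/∂n| = f ρ V_g
|∂P/∂n| = 1.16×10⁻⁴ × 1.09 × 24.0 = 3.05×10⁻³ Pa/m
Isobar spacing: Δn = ΔP/|∂P/∂n| = 400 Pa / 3.05×10⁻³ Pa/m = 131316 m ≈ 130 km

130 km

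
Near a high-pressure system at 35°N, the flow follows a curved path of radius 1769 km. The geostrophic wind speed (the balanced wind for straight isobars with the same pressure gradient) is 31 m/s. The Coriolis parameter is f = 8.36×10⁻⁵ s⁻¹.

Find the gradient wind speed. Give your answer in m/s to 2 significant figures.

44 m/s

Around a high, pressure-gradient force acts outward with centrifugal, so Coriolis balances both:
fV = (1/ρ)|∂P/∂n| + V²/R  →  V² − fR·V + fR·V_g = 0
With fR = 8.36×10⁻⁵ × 1769×10³ m = 148 m/s:
V = [fR − √((fR)² − 4 fR V_g)]/2 = [148 − √(148² − 4×148×31)]/2 = 44.2 m/s
Supergeostrophic (V > V_g = 31 m/s), as expected around a high.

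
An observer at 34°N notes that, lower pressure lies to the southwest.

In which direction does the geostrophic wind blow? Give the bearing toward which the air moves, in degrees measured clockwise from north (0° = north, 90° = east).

315°

The pressure-gradient force points toward the southwest (bearing 225°).
Geostrophic balance: in the Northern Hemisphere the Coriolis force deflects motion to the right, so the geostrophic wind blows 90° to the right of the pressure-gradient force (low pressure on the left).
Rotating 225° by 90° clockwise gives 315° — the wind blows toward the northwest.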